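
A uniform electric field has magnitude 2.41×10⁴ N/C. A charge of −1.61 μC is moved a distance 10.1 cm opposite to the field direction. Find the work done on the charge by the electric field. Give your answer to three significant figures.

The potential change for a displacement 10.1 cm opposite to the field direction is ΔV = +Ed = 2430 V.
W_field = −qΔV = 3.92×10⁻³ J.

3.92×10⁻³ J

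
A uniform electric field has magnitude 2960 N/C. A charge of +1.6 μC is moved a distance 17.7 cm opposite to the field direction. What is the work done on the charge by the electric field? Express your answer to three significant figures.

The potential change for a displacement 17.7 cm opposite to the field direction is ΔV = +Ed = 524 V.
W_field = −qΔV = -8.38×10⁻⁴ J.

-8.38×10⁻⁴ J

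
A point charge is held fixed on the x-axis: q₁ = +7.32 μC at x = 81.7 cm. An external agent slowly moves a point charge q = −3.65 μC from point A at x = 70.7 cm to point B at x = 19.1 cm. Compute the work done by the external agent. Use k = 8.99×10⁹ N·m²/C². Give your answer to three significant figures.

For quasistatic motion the external work equals the change in potential energy: W_ext = qΔV = q(V_B − V_A).
At A: distance to the source charge is 0.110 m; V_A = kq₁/r = 5.98×10⁵ V.
At B: distance to the source charge is 0.626 m; V_B = kq₁/r = 1.05×10⁵ V.
ΔV = V_B − V_A = -4.93×10⁵ V.
W_ext = qΔV = (-3.65×10⁻⁶ C)(-4.93×10⁵ V) = 1.80 J.

1.80 J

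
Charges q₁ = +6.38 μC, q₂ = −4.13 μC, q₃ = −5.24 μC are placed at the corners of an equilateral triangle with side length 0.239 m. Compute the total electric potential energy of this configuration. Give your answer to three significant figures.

-1.43 J

The work to assemble the configuration equals its total potential energy, U = Σ kqᵢqⱼ/rᵢⱼ over all pairs.
All three pair separations equal the side length, 0.239 m.
U = (-0.991) + (-1.26) + (0.814) = -1.43 J.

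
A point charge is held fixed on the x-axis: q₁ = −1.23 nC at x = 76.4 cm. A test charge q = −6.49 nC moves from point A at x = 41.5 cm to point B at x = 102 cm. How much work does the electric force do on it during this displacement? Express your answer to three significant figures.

-7.47×10⁻⁸ J

The work done by the electric force is W_field = −ΔU = −q(V_B − V_A) = q(V_A − V_B).
At A: distance to the source charge is 0.349 m; V_A = kq₁/r = -31.7 V.
At B: distance to the source charge is 0.256 m; V_B = kq₁/r = -43.2 V.
ΔV = V_B − V_A = -11.5 V.
W_field = −qΔV = −(-6.49×10⁻⁹ C)(-11.5 V) = -7.47×10⁻⁸ J.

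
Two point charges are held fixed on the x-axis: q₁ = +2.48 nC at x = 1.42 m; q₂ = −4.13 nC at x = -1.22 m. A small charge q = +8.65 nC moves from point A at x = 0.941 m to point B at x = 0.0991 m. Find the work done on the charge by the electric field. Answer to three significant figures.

3.51×10⁻⁷ J

The work done by the electric force is W_field = −ΔU = −q(V_B − V_A) = q(V_A − V_B).
At A: distances to the source charges are 0.479 m, 2.16 m; V_A = Σ kqᵢ/rᵢ = 29.4 V.
At B: distances to the source charges are 1.32 m, 1.32 m; V_B = Σ kqᵢ/rᵢ = -11.3 V.
ΔV = V_B − V_A = -40.6 V.
W_field = −qΔV = −(8.65×10⁻⁹ C)(-40.6 V) = 3.51×10⁻⁷ J.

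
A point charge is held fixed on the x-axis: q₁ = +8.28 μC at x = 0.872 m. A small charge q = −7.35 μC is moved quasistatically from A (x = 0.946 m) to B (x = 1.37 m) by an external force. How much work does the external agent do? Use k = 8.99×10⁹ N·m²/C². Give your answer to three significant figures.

For quasistatic motion the external work equals the change in potential energy: W_ext = qΔV = q(V_B − V_A).
At A: distance to the source charge is 0.0740 m; V_A = kq₁/r = 1.01×10⁶ V.
At B: distance to the source charge is 0.498 m; V_B = kq₁/r = 1.49×10⁵ V.
ΔV = V_B − V_A = -8.56×10⁵ V.
W_ext = qΔV = (-7.35×10⁻⁶ C)(-8.56×10⁵ V) = 6.29 J.

6.29 J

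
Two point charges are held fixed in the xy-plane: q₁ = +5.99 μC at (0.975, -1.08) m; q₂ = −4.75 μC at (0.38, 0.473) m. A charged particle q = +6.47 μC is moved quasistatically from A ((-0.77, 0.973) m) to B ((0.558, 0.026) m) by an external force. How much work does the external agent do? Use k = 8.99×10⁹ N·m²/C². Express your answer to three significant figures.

For quasistatic motion the external work equals the change in potential energy: W_ext = qΔV = q(V_B − V_A).
At A: distances to the source charges are 2.69 m, 1.25 m; V_A = Σ kqᵢ/rᵢ = -1.41×10⁴ V.
At B: distances to the source charges are 1.18 m, 0.481 m; V_B = Σ kqᵢ/rᵢ = -4.32×10⁴ V.
ΔV = V_B − V_A = -2.91×10⁴ V.
W_ext = qΔV = (6.47×10⁻⁶ C)(-2.91×10⁴ V) = -0.188 J.

-0.188 J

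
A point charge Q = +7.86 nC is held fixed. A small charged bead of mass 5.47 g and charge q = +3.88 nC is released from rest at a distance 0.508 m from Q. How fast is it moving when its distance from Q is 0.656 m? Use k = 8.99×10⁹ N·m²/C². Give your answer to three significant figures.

Only the electrostatic force acts, so mechanical energy is conserved: ½mv² = U₁ − U₂ = kQq(1/r₁ − 1/r₂).
U₁ − U₂ = (8.99×10⁹ N·m²/C²)(7.86×10⁻⁹ C)(3.88×10⁻⁹ C)(1/0.508 − 1/0.656) = 1.22×10⁻⁷ J.
v = √(2·1.22×10⁻⁷/5.47×10⁻³) = 6.67×10⁻³ m/s.

6.67×10⁻³ m/s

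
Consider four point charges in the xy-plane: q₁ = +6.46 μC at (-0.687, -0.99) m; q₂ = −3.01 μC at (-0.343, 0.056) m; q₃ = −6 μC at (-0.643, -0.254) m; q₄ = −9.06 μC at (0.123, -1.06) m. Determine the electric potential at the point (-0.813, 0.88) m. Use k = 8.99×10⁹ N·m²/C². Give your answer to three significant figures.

-8.24×10⁴ V

The total potential is the scalar sum of each charge's contribution, V = Σ kqᵢ/rᵢ.
Distances from the field point to each charge: r₁ = 1.87 m, r₂ = 0.949 m, r₃ = 1.15 m, r₄ = 2.15 m.
V = k[(6.46×10⁻⁶)/(1.87) + (-3.01×10⁻⁶)/(0.949) + (-6.00×10⁻⁶)/(1.15) + (-9.06×10⁻⁶)/(2.15)] = -8.24×10⁴ V.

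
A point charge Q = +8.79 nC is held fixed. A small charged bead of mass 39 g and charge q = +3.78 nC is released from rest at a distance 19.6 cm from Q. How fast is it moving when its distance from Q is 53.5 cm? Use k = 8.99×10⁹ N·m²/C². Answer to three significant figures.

7.04×10⁻³ m/s

Only the electrostatic force acts, so mechanical energy is conserved: ½mv² = U₁ − U₂ = kQq(1/r₁ − 1/r₂).
U₁ − U₂ = (8.99×10⁹ N·m²/C²)(8.79×10⁻⁹ C)(3.78×10⁻⁹ C)(1/0.196 − 1/0.535) = 9.66×10⁻⁷ J.
v = √(2·9.66×10⁻⁷/0.0390) = 7.04×10⁻³ m/s.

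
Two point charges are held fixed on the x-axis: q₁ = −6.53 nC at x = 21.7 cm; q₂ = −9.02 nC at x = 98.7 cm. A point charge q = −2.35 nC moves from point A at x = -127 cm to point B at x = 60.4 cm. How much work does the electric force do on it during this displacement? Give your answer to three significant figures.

-6.77×10⁻⁷ J

The work done by the electric force is W_field = −ΔU = −q(V_B − V_A) = q(V_A − V_B).
At A: distances to the source charges are 1.49 m, 2.26 m; V_A = Σ kqᵢ/rᵢ = -75.4 V.
At B: distances to the source charges are 0.387 m, 0.383 m; V_B = Σ kqᵢ/rᵢ = -363 V.
ΔV = V_B − V_A = -288 V.
W_field = −qΔV = −(-2.35×10⁻⁹ C)(-288 V) = -6.77×10⁻⁷ J.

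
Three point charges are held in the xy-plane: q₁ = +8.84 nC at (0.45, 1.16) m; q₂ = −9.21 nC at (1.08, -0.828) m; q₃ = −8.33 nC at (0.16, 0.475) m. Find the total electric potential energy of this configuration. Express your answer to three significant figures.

-8.09×10⁻⁷ J

The work to assemble the configuration equals its total potential energy, U = Σ kqᵢqⱼ/rᵢⱼ over all pairs.
Pair separations: r₁₂ = 2.09 m, r₁₃ = 0.744 m, r₂₃ = 1.60 m.
U = (-3.51×10⁻⁷) + (-8.90×10⁻⁷) + (4.32×10⁻⁷) = -8.09×10⁻⁷ J.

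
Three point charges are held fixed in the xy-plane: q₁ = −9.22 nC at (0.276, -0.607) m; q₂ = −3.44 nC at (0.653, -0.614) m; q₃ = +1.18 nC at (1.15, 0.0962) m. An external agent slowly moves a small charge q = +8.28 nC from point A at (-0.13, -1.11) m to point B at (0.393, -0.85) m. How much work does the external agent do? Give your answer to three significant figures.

For quasistatic motion the external work equals the change in potential energy: W_ext = qΔV = q(V_B − V_A).
At A: distances to the source charges are 0.646 m, 0.927 m, 1.76 m; V_A = Σ kqᵢ/rᵢ = -156 V.
At B: distances to the source charges are 0.270 m, 0.351 m, 1.21 m; V_B = Σ kqᵢ/rᵢ = -387 V.
ΔV = V_B − V_A = -231 V.
W_ext = qΔV = (8.28×10⁻⁹ C)(-231 V) = -1.91×10⁻⁶ J.

-1.91×10⁻⁶ J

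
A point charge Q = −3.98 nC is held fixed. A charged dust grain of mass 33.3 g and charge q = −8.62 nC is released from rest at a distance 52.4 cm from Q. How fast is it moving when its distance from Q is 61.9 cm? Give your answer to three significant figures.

2.33×10⁻³ m/s

Only the electrostatic force acts, so mechanical energy is conserved: ½mv² = U₁ − U₂ = kQq(1/r₁ − 1/r₂).
U₁ − U₂ = (8.99×10⁹ N·m²/C²)(-3.98×10⁻⁹ C)(-8.62×10⁻⁹ C)(1/0.524 − 1/0.619) = 9.03×10⁻⁸ J.
v = √(2·9.03×10⁻⁸/0.0333) = 2.33×10⁻³ m/s.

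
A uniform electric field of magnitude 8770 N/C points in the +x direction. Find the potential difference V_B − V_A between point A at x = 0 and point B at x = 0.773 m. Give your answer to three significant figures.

-6780 V

In a uniform field, potential decreases in the direction of E: V_B − V_A = −E·Δx.
V_B − V_A = −(8770 V/m)(0.773 m) = -6780 V.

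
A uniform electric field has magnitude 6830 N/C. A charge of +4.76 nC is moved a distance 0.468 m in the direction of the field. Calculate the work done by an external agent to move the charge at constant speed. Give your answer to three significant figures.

The potential change for a displacement 0.468 m in the direction of the field is ΔV = −Ed = -3200 V.
W_ext = qΔV = -1.52×10⁻⁵ J.

-1.52×10⁻⁵ J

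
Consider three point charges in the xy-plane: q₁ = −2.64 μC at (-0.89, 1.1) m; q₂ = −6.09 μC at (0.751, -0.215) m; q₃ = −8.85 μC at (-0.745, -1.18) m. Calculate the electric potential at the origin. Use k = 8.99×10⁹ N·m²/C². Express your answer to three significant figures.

The total potential is the scalar sum of each charge's contribution, V = Σ kqᵢ/rᵢ.
Distances from the field point to each charge: r₁ = 1.41 m, r₂ = 0.781 m, r₃ = 1.40 m.
V = k[(-2.64×10⁻⁶)/(1.41) + (-6.09×10⁻⁶)/(0.781) + (-8.85×10⁻⁶)/(1.40)] = -1.44×10⁵ V.

-1.44×10⁵ V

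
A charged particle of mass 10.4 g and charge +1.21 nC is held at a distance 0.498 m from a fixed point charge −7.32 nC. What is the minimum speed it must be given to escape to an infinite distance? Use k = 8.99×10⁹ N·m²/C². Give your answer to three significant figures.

To just escape, total mechanical energy must reach zero at infinity: ½mv²_min + U = 0, so ½mv²_min = −U = |kQq|/r.
|U| = |kQq|/r = (8.99×10⁹ N·m²/C²)(7.32×10⁻⁹)(1.21×10⁻⁹)/(0.498) = 1.60×10⁻⁷ J.
v_min = √(2|U|/m) = √(2·1.60×10⁻⁷/0.0104) = 5.55×10⁻³ m/s.

5.55×10⁻³ m/s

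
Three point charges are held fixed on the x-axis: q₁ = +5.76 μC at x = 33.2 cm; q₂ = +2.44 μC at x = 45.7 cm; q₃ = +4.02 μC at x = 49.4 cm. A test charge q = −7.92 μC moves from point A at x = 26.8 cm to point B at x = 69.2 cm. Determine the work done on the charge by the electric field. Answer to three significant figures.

The work done by the electric force is W_field = −ΔU = −q(V_B − V_A) = q(V_A − V_B).
At A: distances to the source charges are 0.0640 m, 0.189 m, 0.226 m; V_A = Σ kqᵢ/rᵢ = 1.09×10⁶ V.
At B: distances to the source charges are 0.360 m, 0.235 m, 0.198 m; V_B = Σ kqᵢ/rᵢ = 4.20×10⁵ V.
ΔV = V_B − V_A = -6.65×10⁵ V.
W_field = −qΔV = −(-7.92×10⁻⁶ C)(-6.65×10⁵ V) = -5.27 J.

-5.27 J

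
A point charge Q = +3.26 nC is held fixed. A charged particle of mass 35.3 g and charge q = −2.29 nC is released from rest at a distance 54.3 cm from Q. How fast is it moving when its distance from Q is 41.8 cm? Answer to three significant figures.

1.45×10⁻³ m/s

Only the electrostatic force acts, so mechanical energy is conserved: ½mv² = U₁ − U₂ = kQq(1/r₁ − 1/r₂).
U₁ − U₂ = (8.99×10⁹ N·m²/C²)(3.26×10⁻⁹ C)(-2.29×10⁻⁹ C)(1/0.543 − 1/0.418) = 3.70×10⁻⁸ J.
v = √(2·3.70×10⁻⁸/0.0353) = 1.45×10⁻³ m/s.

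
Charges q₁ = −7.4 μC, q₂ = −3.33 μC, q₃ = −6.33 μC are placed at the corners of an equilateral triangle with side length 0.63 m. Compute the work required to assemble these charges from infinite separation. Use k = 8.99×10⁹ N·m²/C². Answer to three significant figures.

The work to assemble the configuration equals its total potential energy, U = Σ kqᵢqⱼ/rᵢⱼ over all pairs.
All three pair separations equal the side length, 0.630 m.
U = (0.352) + (0.668) + (0.301) = 1.32 J.

1.32 J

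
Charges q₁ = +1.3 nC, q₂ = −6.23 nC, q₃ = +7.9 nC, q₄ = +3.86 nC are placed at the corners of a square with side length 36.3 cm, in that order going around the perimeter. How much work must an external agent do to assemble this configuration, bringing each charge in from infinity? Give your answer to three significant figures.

The assembly work is the sum of pairwise potential energies, U = Σ_{i<j} kqᵢqⱼ/rᵢⱼ.
The four side pairs have separation 0.363 m and the two diagonal pairs 0.513 m.
Summing all 6 pair terms gives U = -7.81×10⁻⁷ J.

-7.81×10⁻⁷ J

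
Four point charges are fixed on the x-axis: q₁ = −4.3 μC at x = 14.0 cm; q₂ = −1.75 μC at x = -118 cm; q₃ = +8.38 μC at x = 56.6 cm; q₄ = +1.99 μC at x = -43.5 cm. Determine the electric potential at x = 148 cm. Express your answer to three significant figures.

5.70×10⁴ V

Electric potential is a scalar, so the contributions from each charge add algebraically: V = Σ kqᵢ/rᵢ.
Distances from the field point to each charge: r₁ = 1.34 m, r₂ = 2.66 m, r₃ = 0.914 m, r₄ = 1.92 m.
V = k[(-4.30×10⁻⁶)/(1.34) + (-1.75×10⁻⁶)/(2.66) + (8.38×10⁻⁶)/(0.914) + (1.99×10⁻⁶)/(1.92)] = 5.70×10⁴ V.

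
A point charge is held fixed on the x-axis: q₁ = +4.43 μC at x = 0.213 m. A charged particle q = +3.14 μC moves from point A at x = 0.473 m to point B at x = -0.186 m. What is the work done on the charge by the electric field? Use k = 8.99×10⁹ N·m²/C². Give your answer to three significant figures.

0.168 J

The work done by the electric force is W_field = −ΔU = −q(V_B − V_A) = q(V_A − V_B).
At A: distance to the source charge is 0.260 m; V_A = kq₁/r = 1.53×10⁵ V.
At B: distance to the source charge is 0.399 m; V_B = kq₁/r = 9.98×10⁴ V.
ΔV = V_B − V_A = -5.34×10⁴ V.
W_field = −qΔV = −(3.14×10⁻⁶ C)(-5.34×10⁴ V) = 0.168 J.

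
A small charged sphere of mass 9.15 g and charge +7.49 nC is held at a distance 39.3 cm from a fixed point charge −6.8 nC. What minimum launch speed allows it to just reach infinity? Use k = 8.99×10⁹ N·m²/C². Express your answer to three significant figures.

To just escape, total mechanical energy must reach zero at infinity: ½mv²_min + U = 0, so ½mv²_min = −U = |kQq|/r.
|U| = |kQq|/r = (8.99×10⁹ N·m²/C²)(6.80×10⁻⁹)(7.49×10⁻⁹)/(0.393) = 1.17×10⁻⁶ J.
v_min = √(2|U|/m) = √(2·1.17×10⁻⁶/9.15×10⁻³) = 0.0160 m/s.

0.0160 m/s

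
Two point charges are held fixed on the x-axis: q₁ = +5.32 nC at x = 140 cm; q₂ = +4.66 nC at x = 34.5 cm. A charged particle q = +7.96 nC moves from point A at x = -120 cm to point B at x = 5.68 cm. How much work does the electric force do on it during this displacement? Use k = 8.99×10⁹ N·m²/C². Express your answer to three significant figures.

The work done by the electric force is W_field = −ΔU = −q(V_B − V_A) = q(V_A − V_B).
At A: distances to the source charges are 2.60 m, 1.54 m; V_A = Σ kqᵢ/rᵢ = 45.5 V.
At B: distances to the source charges are 1.34 m, 0.288 m; V_B = Σ kqᵢ/rᵢ = 181 V.
ΔV = V_B − V_A = 135 V.
W_field = −qΔV = −(7.96×10⁻⁹ C)(135 V) = -1.08×10⁻⁶ J.

-1.08×10⁻⁶ J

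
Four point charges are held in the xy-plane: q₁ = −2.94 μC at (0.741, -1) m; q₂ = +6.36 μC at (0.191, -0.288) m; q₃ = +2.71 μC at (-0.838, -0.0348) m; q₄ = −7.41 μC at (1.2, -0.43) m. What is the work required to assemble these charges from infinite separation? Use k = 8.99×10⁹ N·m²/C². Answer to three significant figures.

-0.314 J

The work to assemble the configuration equals its total potential energy, U = Σ kqᵢqⱼ/rᵢⱼ over all pairs.
Pair separations: r₁₂ = 0.900 m, r₁₃ = 1.85 m, r₁₄ = 0.732 m, r₂₃ = 1.06 m, r₂₄ = 1.02 m, r₃₄ = 2.08 m.
Summing all 6 pair terms gives U = -0.314 J.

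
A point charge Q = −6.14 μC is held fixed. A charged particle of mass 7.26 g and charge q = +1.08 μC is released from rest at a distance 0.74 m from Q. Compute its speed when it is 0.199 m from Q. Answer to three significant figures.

Only the electrostatic force acts, so mechanical energy is conserved: ½mv² = U₁ − U₂ = kQq(1/r₁ − 1/r₂).
U₁ − U₂ = (8.99×10⁹ N·m²/C²)(-6.14×10⁻⁶ C)(1.08×10⁻⁶ C)(1/0.740 − 1/0.199) = 0.219 J.
v = √(2·0.219/7.26×10⁻³) = 7.77 m/s.

7.77 m/s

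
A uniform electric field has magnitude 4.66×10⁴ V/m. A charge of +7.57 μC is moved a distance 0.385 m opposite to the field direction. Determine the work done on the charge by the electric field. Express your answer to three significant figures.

The potential change for a displacement 0.385 m opposite to the field direction is ΔV = +Ed = 1.79×10⁴ V.
W_field = −qΔV = -0.136 J.

-0.136 J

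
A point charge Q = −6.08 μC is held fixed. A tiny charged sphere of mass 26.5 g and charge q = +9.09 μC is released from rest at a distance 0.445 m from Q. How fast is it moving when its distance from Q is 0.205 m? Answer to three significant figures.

Only the electrostatic force acts, so mechanical energy is conserved: ½mv² = U₁ − U₂ = kQq(1/r₁ − 1/r₂).
U₁ − U₂ = (8.99×10⁹ N·m²/C²)(-6.08×10⁻⁶ C)(9.09×10⁻⁶ C)(1/0.445 − 1/0.205) = 1.31 J.
v = √(2·1.31/0.0265) = 9.93 m/s.

9.93 m/s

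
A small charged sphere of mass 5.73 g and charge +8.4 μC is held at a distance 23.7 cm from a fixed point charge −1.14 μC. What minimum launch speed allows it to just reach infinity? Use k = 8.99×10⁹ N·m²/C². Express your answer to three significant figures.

To just escape, total mechanical energy must reach zero at infinity: ½mv²_min + U = 0, so ½mv²_min = −U = |kQq|/r.
|U| = |kQq|/r = (8.99×10⁹ N·m²/C²)(1.14×10⁻⁶)(8.40×10⁻⁶)/(0.237) = 0.363 J.
v_min = √(2|U|/m) = √(2·0.363/5.73×10⁻³) = 11.3 m/s.

11.3 m/s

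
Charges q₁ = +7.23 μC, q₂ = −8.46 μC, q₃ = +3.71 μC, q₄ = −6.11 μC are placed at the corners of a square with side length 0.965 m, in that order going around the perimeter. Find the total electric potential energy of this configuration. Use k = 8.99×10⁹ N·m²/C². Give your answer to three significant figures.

-0.968 J

The work to assemble the configuration equals its total potential energy, U = Σ kqᵢqⱼ/rᵢⱼ over all pairs.
The four side pairs have separation 0.965 m and the two diagonal pairs 1.36 m.
Summing all 6 pair terms gives U = -0.968 J.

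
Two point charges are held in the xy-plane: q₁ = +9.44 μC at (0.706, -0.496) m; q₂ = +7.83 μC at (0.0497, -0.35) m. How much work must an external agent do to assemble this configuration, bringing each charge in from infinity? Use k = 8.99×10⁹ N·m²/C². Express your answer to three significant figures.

The work to assemble the configuration equals its total potential energy, U = Σ kqᵢqⱼ/rᵢⱼ over all pairs.
Pair separations: r₁₂ = 0.672 m.
U = (0.988) = 0.988 J.

0.988 J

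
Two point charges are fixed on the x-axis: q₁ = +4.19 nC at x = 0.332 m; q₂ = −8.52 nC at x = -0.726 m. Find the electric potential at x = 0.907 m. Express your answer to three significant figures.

Electric potential is a scalar, so the contributions from each charge add algebraically: V = Σ kqᵢ/rᵢ.
Distances from the field point to each charge: r₁ = 0.575 m, r₂ = 1.63 m.
V = k[(4.19×10⁻⁹)/(0.575) + (-8.52×10⁻⁹)/(1.63)] = 18.6 V.

18.6 V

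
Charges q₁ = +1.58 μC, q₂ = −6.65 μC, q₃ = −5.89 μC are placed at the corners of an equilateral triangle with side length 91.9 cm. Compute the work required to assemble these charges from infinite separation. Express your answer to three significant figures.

The work to assemble the configuration equals its total potential energy, U = Σ kqᵢqⱼ/rᵢⱼ over all pairs.
All three pair separations equal the side length, 0.919 m.
U = (-0.103) + (-0.0910) + (0.383) = 0.189 J.

0.189 J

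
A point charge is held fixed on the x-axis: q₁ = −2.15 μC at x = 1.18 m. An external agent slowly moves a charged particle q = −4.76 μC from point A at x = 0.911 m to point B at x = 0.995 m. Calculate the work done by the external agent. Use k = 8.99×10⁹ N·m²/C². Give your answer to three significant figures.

For quasistatic motion the external work equals the change in potential energy: W_ext = qΔV = q(V_B − V_A).
At A: distance to the source charge is 0.269 m; V_A = kq₁/r = -7.19×10⁴ V.
At B: distance to the source charge is 0.185 m; V_B = kq₁/r = -1.04×10⁵ V.
ΔV = V_B − V_A = -3.26×10⁴ V.
W_ext = qΔV = (-4.76×10⁻⁶ C)(-3.26×10⁴ V) = 0.155 J.

0.155 J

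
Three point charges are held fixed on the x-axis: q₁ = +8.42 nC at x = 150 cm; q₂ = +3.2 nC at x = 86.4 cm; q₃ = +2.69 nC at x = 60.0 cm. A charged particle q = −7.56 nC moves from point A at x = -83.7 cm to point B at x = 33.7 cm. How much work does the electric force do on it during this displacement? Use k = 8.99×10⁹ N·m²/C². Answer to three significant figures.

The work done by the electric force is W_field = −ΔU = −q(V_B − V_A) = q(V_A − V_B).
At A: distances to the source charges are 2.34 m, 1.70 m, 1.44 m; V_A = Σ kqᵢ/rᵢ = 66.1 V.
At B: distances to the source charges are 1.16 m, 0.527 m, 0.263 m; V_B = Σ kqᵢ/rᵢ = 212 V.
ΔV = V_B − V_A = 145 V.
W_field = −qΔV = −(-7.56×10⁻⁹ C)(145 V) = 1.10×10⁻⁶ J.

1.10×10⁻⁶ J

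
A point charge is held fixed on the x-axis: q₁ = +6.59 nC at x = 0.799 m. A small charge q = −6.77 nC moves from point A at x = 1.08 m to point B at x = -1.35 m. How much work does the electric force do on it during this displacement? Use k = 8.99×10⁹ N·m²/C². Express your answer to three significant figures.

-1.24×10⁻⁶ J

The work done by the electric force is W_field = −ΔU = −q(V_B − V_A) = q(V_A − V_B).
At A: distance to the source charge is 0.281 m; V_A = kq₁/r = 211 V.
At B: distance to the source charge is 2.15 m; V_B = kq₁/r = 27.6 V.
ΔV = V_B − V_A = -183 V.
W_field = −qΔV = −(-6.77×10⁻⁹ C)(-183 V) = -1.24×10⁻⁶ J.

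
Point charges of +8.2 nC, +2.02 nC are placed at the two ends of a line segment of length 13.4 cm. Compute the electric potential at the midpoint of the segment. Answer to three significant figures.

1370 V

The total potential is the scalar sum of each charge's contribution, V = Σ kqᵢ/rᵢ.
Each charge is 0.0670 m from the midpoint.
V = k[(8.20×10⁻⁹)/(0.0670) + (2.02×10⁻⁹)/(0.0670)] = 1370 V.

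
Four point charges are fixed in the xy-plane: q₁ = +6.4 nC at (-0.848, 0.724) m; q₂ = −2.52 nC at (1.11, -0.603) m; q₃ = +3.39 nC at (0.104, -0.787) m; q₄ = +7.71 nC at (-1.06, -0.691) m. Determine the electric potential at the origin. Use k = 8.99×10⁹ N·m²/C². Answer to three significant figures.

The total potential is the scalar sum of each charge's contribution, V = Σ kqᵢ/rᵢ.
Distances from the field point to each charge: r₁ = 1.12 m, r₂ = 1.26 m, r₃ = 0.794 m, r₄ = 1.27 m.
V = k[(6.40×10⁻⁹)/(1.12) + (-2.52×10⁻⁹)/(1.26) + (3.39×10⁻⁹)/(0.794) + (7.71×10⁻⁹)/(1.27)] = 127 V.

127 V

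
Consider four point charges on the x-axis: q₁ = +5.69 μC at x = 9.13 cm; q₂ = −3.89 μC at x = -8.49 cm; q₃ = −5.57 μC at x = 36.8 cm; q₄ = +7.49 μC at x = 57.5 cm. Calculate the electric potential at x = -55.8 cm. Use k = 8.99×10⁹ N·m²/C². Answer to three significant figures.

Electric potential is a scalar, so the contributions from each charge add algebraically: V = Σ kqᵢ/rᵢ.
Distances from the field point to each charge: r₁ = 0.649 m, r₂ = 0.473 m, r₃ = 0.926 m, r₄ = 1.13 m.
V = k[(5.69×10⁻⁶)/(0.649) + (-3.89×10⁻⁶)/(0.473) + (-5.57×10⁻⁶)/(0.926) + (7.49×10⁻⁶)/(1.13)] = 1.02×10⁴ V.

1.02×10⁴ V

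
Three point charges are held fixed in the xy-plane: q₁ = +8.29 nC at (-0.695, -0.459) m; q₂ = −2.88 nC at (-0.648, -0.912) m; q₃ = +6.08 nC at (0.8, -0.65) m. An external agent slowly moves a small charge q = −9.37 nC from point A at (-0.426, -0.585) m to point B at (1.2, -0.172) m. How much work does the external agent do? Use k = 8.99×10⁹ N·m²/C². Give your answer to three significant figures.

For quasistatic motion the external work equals the change in potential energy: W_ext = qΔV = q(V_B − V_A).
At A: distances to the source charges are 0.297 m, 0.395 m, 1.23 m; V_A = Σ kqᵢ/rᵢ = 230 V.
At B: distances to the source charges are 1.92 m, 1.99 m, 0.623 m; V_B = Σ kqᵢ/rᵢ = 114 V.
ΔV = V_B − V_A = -116 V.
W_ext = qΔV = (-9.37×10⁻⁹ C)(-116 V) = 1.09×10⁻⁶ J.

1.09×10⁻⁶ J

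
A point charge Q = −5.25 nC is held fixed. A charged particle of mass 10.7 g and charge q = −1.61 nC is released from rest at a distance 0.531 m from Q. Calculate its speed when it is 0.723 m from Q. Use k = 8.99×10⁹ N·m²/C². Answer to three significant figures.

Only the electrostatic force acts, so mechanical energy is conserved: ½mv² = U₁ − U₂ = kQq(1/r₁ − 1/r₂).
U₁ − U₂ = (8.99×10⁹ N·m²/C²)(-5.25×10⁻⁹ C)(-1.61×10⁻⁹ C)(1/0.531 − 1/0.723) = 3.80×10⁻⁸ J.
v = √(2·3.80×10⁻⁸/0.0107) = 2.67×10⁻³ m/s.

2.67×10⁻³ m/s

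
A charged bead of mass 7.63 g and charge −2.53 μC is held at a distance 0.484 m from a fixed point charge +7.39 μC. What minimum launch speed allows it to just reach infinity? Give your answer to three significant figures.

To just escape, total mechanical energy must reach zero at infinity: ½mv²_min + U = 0, so ½mv²_min = −U = |kQq|/r.
|U| = |kQq|/r = (8.99×10⁹ N·m²/C²)(7.39×10⁻⁶)(2.53×10⁻⁶)/(0.484) = 0.347 J.
v_min = √(2|U|/m) = √(2·0.347/7.63×10⁻³) = 9.54 m/s.

9.54 m/s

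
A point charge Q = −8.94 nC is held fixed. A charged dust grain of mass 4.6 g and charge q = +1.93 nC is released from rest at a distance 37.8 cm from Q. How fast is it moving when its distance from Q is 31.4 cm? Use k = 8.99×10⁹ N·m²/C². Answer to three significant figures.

6.03×10⁻³ m/s

Only the electrostatic force acts, so mechanical energy is conserved: ½mv² = U₁ − U₂ = kQq(1/r₁ − 1/r₂).
U₁ − U₂ = (8.99×10⁹ N·m²/C²)(-8.94×10⁻⁹ C)(1.93×10⁻⁹ C)(1/0.378 − 1/0.314) = 8.36×10⁻⁸ J.
v = √(2·8.36×10⁻⁸/4.60×10⁻³) = 6.03×10⁻³ m/s.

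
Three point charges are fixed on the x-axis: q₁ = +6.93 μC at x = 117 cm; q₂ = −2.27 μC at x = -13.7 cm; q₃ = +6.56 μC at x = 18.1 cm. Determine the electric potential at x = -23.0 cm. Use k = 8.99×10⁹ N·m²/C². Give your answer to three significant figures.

Electric potential is a scalar, so the contributions from each charge add algebraically: V = Σ kqᵢ/rᵢ.
Distances from the field point to each charge: r₁ = 1.40 m, r₂ = 0.0930 m, r₃ = 0.411 m.
V = k[(6.93×10⁻⁶)/(1.40) + (-2.27×10⁻⁶)/(0.0930) + (6.56×10⁻⁶)/(0.411)] = -3.14×10⁴ V.

-3.14×10⁴ V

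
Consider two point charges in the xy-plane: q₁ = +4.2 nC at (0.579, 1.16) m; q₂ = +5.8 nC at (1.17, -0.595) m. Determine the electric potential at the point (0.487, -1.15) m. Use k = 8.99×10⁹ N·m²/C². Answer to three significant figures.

75.6 V

The total potential is the scalar sum of each charge's contribution, V = Σ kqᵢ/rᵢ.
Distances from the field point to each charge: r₁ = 2.31 m, r₂ = 0.880 m.
V = k[(4.20×10⁻⁹)/(2.31) + (5.80×10⁻⁹)/(0.880)] = 75.6 V.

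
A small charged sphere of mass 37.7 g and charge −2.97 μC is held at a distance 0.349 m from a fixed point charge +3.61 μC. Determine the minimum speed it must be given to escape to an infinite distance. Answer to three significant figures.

3.83 m/s

To just escape, total mechanical energy must reach zero at infinity: ½mv²_min + U = 0, so ½mv²_min = −U = |kQq|/r.
|U| = |kQq|/r = (8.99×10⁹ N·m²/C²)(3.61×10⁻⁶)(2.97×10⁻⁶)/(0.349) = 0.276 J.
v_min = √(2|U|/m) = √(2·0.276/0.0377) = 3.83 m/s.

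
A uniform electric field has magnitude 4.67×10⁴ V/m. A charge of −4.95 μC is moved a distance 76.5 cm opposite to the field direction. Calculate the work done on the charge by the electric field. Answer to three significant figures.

0.177 J

The potential change for a displacement 76.5 cm opposite to the field direction is ΔV = +Ed = 3.57×10⁴ V.
W_field = −qΔV = 0.177 J.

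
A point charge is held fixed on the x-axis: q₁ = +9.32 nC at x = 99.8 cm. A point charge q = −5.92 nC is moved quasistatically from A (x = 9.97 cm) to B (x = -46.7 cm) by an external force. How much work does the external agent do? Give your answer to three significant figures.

For quasistatic motion the external work equals the change in potential energy: W_ext = qΔV = q(V_B − V_A).
At A: distance to the source charge is 0.898 m; V_A = kq₁/r = 93.3 V.
At B: distance to the source charge is 1.47 m; V_B = kq₁/r = 57.2 V.
ΔV = V_B − V_A = -36.1 V.
W_ext = qΔV = (-5.92×10⁻⁹ C)(-36.1 V) = 2.14×10⁻⁷ J.

2.14×10⁻⁷ J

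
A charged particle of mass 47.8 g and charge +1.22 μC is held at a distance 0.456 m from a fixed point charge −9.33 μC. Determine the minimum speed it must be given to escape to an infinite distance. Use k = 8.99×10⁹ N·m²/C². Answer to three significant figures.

To just escape, total mechanical energy must reach zero at infinity: ½mv²_min + U = 0, so ½mv²_min = −U = |kQq|/r.
|U| = |kQq|/r = (8.99×10⁹ N·m²/C²)(9.33×10⁻⁶)(1.22×10⁻⁶)/(0.456) = 0.224 J.
v_min = √(2|U|/m) = √(2·0.224/0.0478) = 3.06 m/s.

3.06 m/s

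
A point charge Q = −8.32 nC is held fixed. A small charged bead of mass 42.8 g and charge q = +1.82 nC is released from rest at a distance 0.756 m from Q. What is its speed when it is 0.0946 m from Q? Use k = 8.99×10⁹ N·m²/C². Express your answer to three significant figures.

Only the electrostatic force acts, so mechanical energy is conserved: ½mv² = U₁ − U₂ = kQq(1/r₁ − 1/r₂).
U₁ − U₂ = (8.99×10⁹ N·m²/C²)(-8.32×10⁻⁹ C)(1.82×10⁻⁹ C)(1/0.756 − 1/0.0946) = 1.26×10⁻⁶ J.
v = √(2·1.26×10⁻⁶/0.0428) = 7.67×10⁻³ m/s.

7.67×10⁻³ m/s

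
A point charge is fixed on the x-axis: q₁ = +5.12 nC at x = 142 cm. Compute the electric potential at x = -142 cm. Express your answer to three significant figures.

Electric potential is a scalar, so the contributions from each charge add algebraically: V = Σ kqᵢ/rᵢ.
V = k[(5.12×10⁻⁹)/(2.84)] = 16.2 V.

16.2 V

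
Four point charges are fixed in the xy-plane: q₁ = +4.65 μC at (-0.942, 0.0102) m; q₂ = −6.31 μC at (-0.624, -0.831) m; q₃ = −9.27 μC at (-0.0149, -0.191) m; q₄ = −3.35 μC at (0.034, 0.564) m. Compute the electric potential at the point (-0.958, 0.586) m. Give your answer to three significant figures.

Electric potential is a scalar, so the contributions from each charge add algebraically: V = Σ kqᵢ/rᵢ.
Distances from the field point to each charge: r₁ = 0.576 m, r₂ = 1.46 m, r₃ = 1.22 m, r₄ = 0.992 m.
V = k[(4.65×10⁻⁶)/(0.576) + (-6.31×10⁻⁶)/(1.46) + (-9.27×10⁻⁶)/(1.22) + (-3.35×10⁻⁶)/(0.992)] = -6.49×10⁴ V.

-6.49×10⁴ V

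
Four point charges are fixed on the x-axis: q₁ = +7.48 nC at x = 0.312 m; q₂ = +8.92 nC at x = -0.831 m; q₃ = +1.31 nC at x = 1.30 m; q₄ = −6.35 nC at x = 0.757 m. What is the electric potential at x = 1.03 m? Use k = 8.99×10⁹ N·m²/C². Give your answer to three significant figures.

-28.7 V

The total potential is the scalar sum of each charge's contribution, V = Σ kqᵢ/rᵢ.
Distances from the field point to each charge: r₁ = 0.718 m, r₂ = 1.86 m, r₃ = 0.270 m, r₄ = 0.273 m.
V = k[(7.48×10⁻⁹)/(0.718) + (8.92×10⁻⁹)/(1.86) + (1.31×10⁻⁹)/(0.270) + (-6.35×10⁻⁹)/(0.273)] = -28.7 V.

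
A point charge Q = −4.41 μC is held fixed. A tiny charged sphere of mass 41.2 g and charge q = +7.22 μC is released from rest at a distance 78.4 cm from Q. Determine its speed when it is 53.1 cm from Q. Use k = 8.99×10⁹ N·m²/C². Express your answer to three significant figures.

2.91 m/s

Only the electrostatic force acts, so mechanical energy is conserved: ½mv² = U₁ − U₂ = kQq(1/r₁ − 1/r₂).
U₁ − U₂ = (8.99×10⁹ N·m²/C²)(-4.41×10⁻⁶ C)(7.22×10⁻⁶ C)(1/0.784 − 1/0.531) = 0.174 J.
v = √(2·0.174/0.0412) = 2.91 m/s.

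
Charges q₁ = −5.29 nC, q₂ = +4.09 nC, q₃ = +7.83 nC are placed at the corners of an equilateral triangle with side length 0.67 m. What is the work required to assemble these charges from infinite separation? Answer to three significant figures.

The assembly work is the sum of pairwise potential energies, U = Σ_{i<j} kqᵢqⱼ/rᵢⱼ.
All three pair separations equal the side length, 0.670 m.
U = (-2.90×10⁻⁷) + (-5.56×10⁻⁷) + (4.30×10⁻⁷) = -4.16×10⁻⁷ J.

-4.16×10⁻⁷ J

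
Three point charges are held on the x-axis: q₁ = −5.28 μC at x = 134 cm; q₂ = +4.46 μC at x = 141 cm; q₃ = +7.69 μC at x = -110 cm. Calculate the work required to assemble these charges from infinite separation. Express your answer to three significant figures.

-3.05 J

The work to assemble the configuration equals its total potential energy, U = Σ kqᵢqⱼ/rᵢⱼ over all pairs.
Pair separations: r₁₂ = 0.0700 m, r₁₃ = 2.44 m, r₂₃ = 2.51 m.
U = (-3.02) + (-0.150) + (0.123) = -3.05 J.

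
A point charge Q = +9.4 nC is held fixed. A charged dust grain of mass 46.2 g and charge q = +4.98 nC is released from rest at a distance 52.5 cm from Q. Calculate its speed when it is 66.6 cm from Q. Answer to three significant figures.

2.71×10⁻³ m/s

Only the electrostatic force acts, so mechanical energy is conserved: ½mv² = U₁ − U₂ = kQq(1/r₁ − 1/r₂).
U₁ − U₂ = (8.99×10⁹ N·m²/C²)(9.40×10⁻⁹ C)(4.98×10⁻⁹ C)(1/0.525 − 1/0.666) = 1.70×10⁻⁷ J.
v = √(2·1.70×10⁻⁷/0.0462) = 2.71×10⁻³ m/s.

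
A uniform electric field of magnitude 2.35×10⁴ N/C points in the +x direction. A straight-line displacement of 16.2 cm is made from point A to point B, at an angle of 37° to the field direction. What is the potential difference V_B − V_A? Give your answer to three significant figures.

-3040 V

Only the component of displacement along E changes the potential: ΔV = −E·d·cosθ.
ΔV = −(2.35×10⁴ V/m)(0.162 m)cos37° = -3040 V.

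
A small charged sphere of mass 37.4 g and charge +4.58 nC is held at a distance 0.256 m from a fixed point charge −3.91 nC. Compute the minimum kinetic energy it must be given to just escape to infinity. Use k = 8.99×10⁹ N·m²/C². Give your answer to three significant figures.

To just escape, total mechanical energy must reach zero at infinity: ½mv²_min + U = 0, so ½mv²_min = −U = |kQq|/r.
|U| = |kQq|/r = (8.99×10⁹ N·m²/C²)(3.91×10⁻⁹)(4.58×10⁻⁹)/(0.256) = 6.29×10⁻⁷ J.

6.29×10⁻⁷ J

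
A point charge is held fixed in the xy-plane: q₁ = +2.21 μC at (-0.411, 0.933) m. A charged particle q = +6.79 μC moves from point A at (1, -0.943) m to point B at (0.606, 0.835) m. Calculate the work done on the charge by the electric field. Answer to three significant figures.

The work done by the electric force is W_field = −ΔU = −q(V_B − V_A) = q(V_A − V_B).
At A: distance to the source charge is 2.35 m; V_A = kq₁/r = 8460 V.
At B: distance to the source charge is 1.02 m; V_B = kq₁/r = 1.94×10⁴ V.
ΔV = V_B − V_A = 1.10×10⁴ V.
W_field = −qΔV = −(6.79×10⁻⁶ C)(1.10×10⁴ V) = -0.0746 J.

-0.0746 J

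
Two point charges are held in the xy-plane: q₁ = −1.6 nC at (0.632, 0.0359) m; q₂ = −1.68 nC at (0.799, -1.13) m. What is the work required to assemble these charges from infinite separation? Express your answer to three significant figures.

The assembly work is the sum of pairwise potential energies, U = Σ_{i<j} kqᵢqⱼ/rᵢⱼ.
Pair separations: r₁₂ = 1.18 m.
U = (2.05×10⁻⁸) = 2.05×10⁻⁸ J.

2.05×10⁻⁸ J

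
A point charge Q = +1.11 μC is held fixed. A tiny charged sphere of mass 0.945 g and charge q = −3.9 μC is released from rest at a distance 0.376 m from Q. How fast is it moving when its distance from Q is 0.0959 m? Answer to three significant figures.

25.3 m/s

Only the electrostatic force acts, so mechanical energy is conserved: ½mv² = U₁ − U₂ = kQq(1/r₁ − 1/r₂).
U₁ − U₂ = (8.99×10⁹ N·m²/C²)(1.11×10⁻⁶ C)(-3.90×10⁻⁶ C)(1/0.376 − 1/0.0959) = 0.302 J.
v = √(2·0.302/9.45×10⁻⁴) = 25.3 m/s.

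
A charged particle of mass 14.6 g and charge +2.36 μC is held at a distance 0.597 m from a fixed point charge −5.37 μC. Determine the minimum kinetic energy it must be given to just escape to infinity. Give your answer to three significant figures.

0.191 J

To just escape, total mechanical energy must reach zero at infinity: ½mv²_min + U = 0, so ½mv²_min = −U = |kQq|/r.
|U| = |kQq|/r = (8.99×10⁹ N·m²/C²)(5.37×10⁻⁶)(2.36×10⁻⁶)/(0.597) = 0.191 J.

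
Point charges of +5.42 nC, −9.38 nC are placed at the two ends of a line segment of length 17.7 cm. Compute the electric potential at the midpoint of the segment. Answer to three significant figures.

-402 V

Electric potential is a scalar, so the contributions from each charge add algebraically: V = Σ kqᵢ/rᵢ.
Each charge is 0.0885 m from the midpoint.
V = k[(5.42×10⁻⁹)/(0.0885) + (-9.38×10⁻⁹)/(0.0885)] = -402 V.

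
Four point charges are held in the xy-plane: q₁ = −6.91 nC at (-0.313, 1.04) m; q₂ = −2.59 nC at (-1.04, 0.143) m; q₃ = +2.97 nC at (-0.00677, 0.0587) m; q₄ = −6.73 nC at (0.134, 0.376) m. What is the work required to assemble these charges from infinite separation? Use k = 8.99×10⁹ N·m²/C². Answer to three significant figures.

2.87×10⁻⁸ J

The assembly work is the sum of pairwise potential energies, U = Σ_{i<j} kqᵢqⱼ/rᵢⱼ.
Pair separations: r₁₂ = 1.15 m, r₁₃ = 1.03 m, r₁₄ = 0.800 m, r₂₃ = 1.04 m, r₂₄ = 1.20 m, r₃₄ = 0.347 m.
Summing all 6 pair terms gives U = 2.87×10⁻⁸ J.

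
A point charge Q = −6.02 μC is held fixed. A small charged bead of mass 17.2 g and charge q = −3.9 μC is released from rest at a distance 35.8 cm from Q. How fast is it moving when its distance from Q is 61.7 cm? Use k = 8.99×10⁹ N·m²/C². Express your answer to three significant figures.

5.36 m/s

Only the electrostatic force acts, so mechanical energy is conserved: ½mv² = U₁ − U₂ = kQq(1/r₁ − 1/r₂).
U₁ − U₂ = (8.99×10⁹ N·m²/C²)(-6.02×10⁻⁶ C)(-3.90×10⁻⁶ C)(1/0.358 − 1/0.617) = 0.247 J.
v = √(2·0.247/0.0172) = 5.36 m/s.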